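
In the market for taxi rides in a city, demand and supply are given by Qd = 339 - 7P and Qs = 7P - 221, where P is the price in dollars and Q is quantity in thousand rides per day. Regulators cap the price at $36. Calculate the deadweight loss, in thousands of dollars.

Without the control the market clears where 339 - 7P = 7P - 221, i.e. P* = 40 and Q* = 59.
The ceiling of 36 is below the equilibrium price 40, so it binds.
At P = 36: Qd = 339 - 7·36 = 87 and Qs = 7·36 - 221 = 31.
Quantity traded falls to 31. At Q = 31 the demand price is (339 - 31)/7 = 44 and the supply price is (221 + 31)/7 = 36.
Deadweight loss = ½ · (44 - 36) · (59 - 31) = ½ · 8 · 28 = 112.

112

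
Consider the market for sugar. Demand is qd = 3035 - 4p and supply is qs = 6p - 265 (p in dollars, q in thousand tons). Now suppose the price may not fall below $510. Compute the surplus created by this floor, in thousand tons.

1800

In a free market, 3035 - 4p = 6p - 265 gives the equilibrium p* = 330, q* = 1715.
Since 510 > 330, the floor is binding.
At p = 510: qd = 3035 - 4·510 = 995 and qs = 6·510 - 265 = 2795.
Surplus = qs - qd = 2795 - 995 = 1800.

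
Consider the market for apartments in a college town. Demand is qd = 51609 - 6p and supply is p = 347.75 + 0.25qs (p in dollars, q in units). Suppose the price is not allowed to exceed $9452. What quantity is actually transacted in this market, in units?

Rearranging supply gives qs = 4p - 1391. Setting quantity demanded equal to quantity supplied, 51609 - 6p = 4p - 1391, gives p* = 5300 and q* = 19809.
Since 9452 is above p* = 5300, the ceiling does not bind and the free-market outcome prevails.

19809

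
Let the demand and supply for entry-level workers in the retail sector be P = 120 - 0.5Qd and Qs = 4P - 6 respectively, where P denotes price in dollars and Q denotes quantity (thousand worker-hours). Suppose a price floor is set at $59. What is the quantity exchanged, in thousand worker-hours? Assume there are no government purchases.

122

Rearranging demand gives Qd = 240 - 2P. Without the control the market clears where 240 - 2P = 4P - 6, i.e. P* = 41 and Q* = 158.
The floor of 59 is above the equilibrium price 41, so it binds.
At P = 59: Qd = 240 - 2·59 = 122 and Qs = 4·59 - 6 = 230.
The quantity actually transacted is the short side, demand: 122.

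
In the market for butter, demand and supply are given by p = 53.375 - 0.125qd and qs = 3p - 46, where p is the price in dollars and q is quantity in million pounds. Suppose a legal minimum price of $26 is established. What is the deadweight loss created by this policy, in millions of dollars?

0

Rearranging demand gives qd = 427 - 8p. Setting quantity demanded equal to quantity supplied, 427 - 8p = 3p - 46, gives p* = 43 and q* = 83.
The floor of 26 is below the equilibrium price 43, so it is not binding; the market clears at p* = 43, q* = 83.
Since the control does not bind, no trades are prevented and deadweight loss is zero.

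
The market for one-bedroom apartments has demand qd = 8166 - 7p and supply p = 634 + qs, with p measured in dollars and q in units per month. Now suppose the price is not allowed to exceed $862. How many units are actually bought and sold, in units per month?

Rearranging supply gives qs = p - 634. In a free market, 8166 - 7p = p - 634 gives the equilibrium p* = 1100, q* = 466.
Since 862 < 1100, the ceiling is binding.
At p = 862: qd = 8166 - 7·862 = 2132 and qs = 862 - 634 = 228.
The quantity actually transacted is the short side, supply: 228.

228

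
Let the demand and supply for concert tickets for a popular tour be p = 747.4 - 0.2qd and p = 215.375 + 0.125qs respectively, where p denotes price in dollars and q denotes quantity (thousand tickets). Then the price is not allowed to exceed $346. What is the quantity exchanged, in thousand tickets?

Rearranging demand gives qd = 3737 - 5p; rearranging supply gives qs = 8p - 1723. Equilibrium: 3737 - 5p = 8p - 1723, so 5460 = 13p and p* = 420, q* = 1637.
Because the ceiling (346) lies below the market-clearing price, it is binding.
At p = 346: qd = 3737 - 5·346 = 2007 and qs = 8·346 - 1723 = 1045.
The quantity actually transacted is the short side, supply: 1045.

1045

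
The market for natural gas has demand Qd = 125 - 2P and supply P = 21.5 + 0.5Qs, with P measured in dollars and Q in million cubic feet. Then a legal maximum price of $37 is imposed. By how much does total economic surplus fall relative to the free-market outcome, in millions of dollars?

50

Rearranging supply gives Qs = 2P - 43. Without the control the market clears where 125 - 2P = 2P - 43, i.e. P* = 42 and Q* = 41.
The ceiling of 37 is below the equilibrium price 42, so it binds.
At P = 37: Qd = 125 - 2·37 = 51 and Qs = 2·37 - 43 = 31.
Quantity traded falls to 31. At Q = 31 the demand price is (125 - 31)/2 = 47 and the supply price is (43 + 31)/2 = 37.
Deadweight loss = ½ · (47 - 37) · (41 - 31) = ½ · 10 · 10 = 50.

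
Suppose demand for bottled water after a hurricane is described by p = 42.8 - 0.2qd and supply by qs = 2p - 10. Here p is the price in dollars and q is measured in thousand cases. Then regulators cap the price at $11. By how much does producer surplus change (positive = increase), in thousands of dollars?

-693

Rearranging demand gives qd = 214 - 5p. Without the control the market clears where 214 - 5p = 2p - 10, i.e. p* = 32 and q* = 54.
The ceiling of 11 is below the equilibrium price 32, so it binds.
At p = 11: qd = 214 - 5·11 = 159 and qs = 2·11 - 10 = 12.
Producer surplus without the control is ½ · (32 - 5) · 54 = 729.
With the ceiling, producers sell 12 units at 11, so PS = ½ · (11 - 5) · 12 = 36.
Change in producer surplus = 36 - 729 = -693.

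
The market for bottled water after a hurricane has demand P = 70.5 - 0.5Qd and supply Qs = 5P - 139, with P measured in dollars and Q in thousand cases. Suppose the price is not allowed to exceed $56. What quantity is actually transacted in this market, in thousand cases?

61

Rearranging demand gives Qd = 141 - 2P. Without the control the market clears where 141 - 2P = 5P - 139, i.e. P* = 40 and Q* = 61.
Since 56 is above P* = 40, the ceiling does not bind and the free-market outcome prevails.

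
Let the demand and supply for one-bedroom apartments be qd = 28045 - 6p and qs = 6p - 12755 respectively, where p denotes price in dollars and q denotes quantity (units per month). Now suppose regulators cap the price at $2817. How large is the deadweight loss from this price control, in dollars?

2039334

Equilibrium: 28045 - 6p = 6p - 12755, so 40800 = 12p and p* = 3400, q* = 7645.
Because the ceiling (2817) lies below the market-clearing price, it is binding.
At p = 2817: qd = 28045 - 6·2817 = 11143 and qs = 6·2817 - 12755 = 4147.
Quantity traded falls to 4147. At q = 4147 the demand price is (28045 - 4147)/6 = 3983 and the supply price is (12755 + 4147)/6 = 2817.
Deadweight loss = ½ · (3983 - 2817) · (7645 - 4147) = ½ · 1166 · 3498 = 2039334.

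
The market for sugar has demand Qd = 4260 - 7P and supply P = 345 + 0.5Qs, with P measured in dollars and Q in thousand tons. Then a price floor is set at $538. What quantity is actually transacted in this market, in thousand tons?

Rearranging supply gives Qs = 2P - 690. Without the control the market clears where 4260 - 7P = 2P - 690, i.e. P* = 550 and Q* = 410.
Since 538 is below P* = 550, the floor does not bind and the free-market outcome prevails.

410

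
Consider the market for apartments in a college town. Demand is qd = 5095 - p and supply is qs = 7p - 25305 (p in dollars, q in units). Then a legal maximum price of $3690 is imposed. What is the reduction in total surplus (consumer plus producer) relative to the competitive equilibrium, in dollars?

Setting quantity demanded equal to quantity supplied, 5095 - p = 7p - 25305, gives p* = 3800 and q* = 1295.
Since 3690 < 3800, the ceiling is binding.
At p = 3690: qd = 5095 - 3690 = 1405 and qs = 7·3690 - 25305 = 525.
Quantity traded falls to 525. At q = 525 the demand price is 5095 - 525 = 4570 and the supply price is (25305 + 525)/7 = 3690.
Deadweight loss = ½ · (4570 - 3690) · (1295 - 525) = ½ · 880 · 770 = 338800.

338800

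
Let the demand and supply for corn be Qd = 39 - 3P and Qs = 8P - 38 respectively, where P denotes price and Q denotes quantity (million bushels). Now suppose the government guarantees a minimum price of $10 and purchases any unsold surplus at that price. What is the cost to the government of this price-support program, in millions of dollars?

330

In a free market, 39 - 3P = 8P - 38 gives the equilibrium P* = 7, Q* = 18.
Because the floor (10) lies above the market-clearing price, it is binding.
At P = 10: Qd = 39 - 3·10 = 9 and Qs = 8·10 - 38 = 42.
Surplus = Qs - Qd = 33.
Government expenditure = surplus × support price = 33 × 10 = 330.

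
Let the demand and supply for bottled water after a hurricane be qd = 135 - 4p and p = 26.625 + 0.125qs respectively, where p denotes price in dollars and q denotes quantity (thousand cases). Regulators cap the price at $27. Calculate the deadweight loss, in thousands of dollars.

48

Rearranging supply gives qs = 8p - 213. Without the control the market clears where 135 - 4p = 8p - 213, i.e. p* = 29 and q* = 19.
The ceiling of 27 is below the equilibrium price 29, so it binds.
At p = 27: qd = 135 - 4·27 = 27 and qs = 8·27 - 213 = 3.
Quantity traded falls to 3. At q = 3 the demand price is (135 - 3)/4 = 33 and the supply price is (213 + 3)/8 = 27.
Deadweight loss = ½ · (33 - 27) · (19 - 3) = ½ · 6 · 16 = 48.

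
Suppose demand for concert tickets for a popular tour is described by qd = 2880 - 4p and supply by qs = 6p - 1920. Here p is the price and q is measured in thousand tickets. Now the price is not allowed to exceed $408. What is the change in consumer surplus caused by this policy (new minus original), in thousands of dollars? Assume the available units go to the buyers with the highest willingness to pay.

Setting quantity demanded equal to quantity supplied, 2880 - 4p = 6p - 1920, gives p* = 480 and q* = 960.
Because the ceiling (408) lies below the market-clearing price, it is binding.
At p = 408: qd = 2880 - 4·408 = 1248 and qs = 6·408 - 1920 = 528.
Consumer surplus without the control is ½ · (720 - 480) · 960 = 115200.
With the ceiling, 528 units are sold at 408 (assume they go to the highest-value buyers). The demand price at q = 528 is 588, so CS = ½ · [(720 - 408) + (588 - 408)] · 528 = 129888.
Change in consumer surplus = 129888 - 115200 = 14688.

14688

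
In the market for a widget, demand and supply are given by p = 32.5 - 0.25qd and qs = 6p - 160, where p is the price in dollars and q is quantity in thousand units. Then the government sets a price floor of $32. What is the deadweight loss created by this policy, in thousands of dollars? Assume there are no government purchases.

30

Rearranging demand gives qd = 130 - 4p. In a free market, 130 - 4p = 6p - 160 gives the equilibrium p* = 29, q* = 14.
Because the floor (32) lies above the market-clearing price, it is binding.
At p = 32: qd = 130 - 4·32 = 2 and qs = 6·32 - 160 = 32.
Quantity traded falls to 2. At q = 2 the demand price is (130 - 2)/4 = 32 and the supply price is (160 + 2)/6 = 27.
Deadweight loss = ½ · (32 - 27) · (14 - 2) = ½ · 5 · 12 = 30.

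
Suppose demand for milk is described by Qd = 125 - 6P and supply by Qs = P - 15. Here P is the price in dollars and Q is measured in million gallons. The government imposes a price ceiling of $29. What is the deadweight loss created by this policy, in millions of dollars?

0

Setting quantity demanded equal to quantity supplied, 125 - 6P = P - 15, gives P* = 20 and Q* = 5.
Since 29 is above P* = 20, the ceiling does not bind and the free-market outcome prevails.
Since the control does not bind, no trades are prevented and deadweight loss is zero.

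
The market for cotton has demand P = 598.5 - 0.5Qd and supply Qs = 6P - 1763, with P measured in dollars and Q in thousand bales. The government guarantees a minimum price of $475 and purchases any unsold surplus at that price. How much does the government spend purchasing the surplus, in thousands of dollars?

399000

Rearranging demand gives Qd = 1197 - 2P. Without the control the market clears where 1197 - 2P = 6P - 1763, i.e. P* = 370 and Q* = 457.
Since 475 > 370, the floor is binding.
At P = 475: Qd = 1197 - 2·475 = 247 and Qs = 6·475 - 1763 = 1087.
Surplus = Qs - Qd = 840.
Government expenditure = surplus × support price = 840 × 475 = 399000.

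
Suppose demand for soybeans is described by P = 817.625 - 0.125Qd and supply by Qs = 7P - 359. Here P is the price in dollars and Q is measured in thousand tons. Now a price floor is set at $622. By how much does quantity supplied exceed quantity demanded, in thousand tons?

2430

Rearranging demand gives Qd = 6541 - 8P. Without the control the market clears where 6541 - 8P = 7P - 359, i.e. P* = 460 and Q* = 2861.
The floor of 622 is above the equilibrium price 460, so it binds.
At P = 622: Qd = 6541 - 8·622 = 1565 and Qs = 7·622 - 359 = 3995.
Surplus = Qs - Qd = 3995 - 1565 = 2430.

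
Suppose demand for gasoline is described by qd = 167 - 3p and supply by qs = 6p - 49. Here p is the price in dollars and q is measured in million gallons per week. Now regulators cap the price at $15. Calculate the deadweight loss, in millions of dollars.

Setting quantity demanded equal to quantity supplied, 167 - 3p = 6p - 49, gives p* = 24 and q* = 95.
Because the ceiling (15) lies below the market-clearing price, it is binding.
At p = 15: qd = 167 - 3·15 = 122 and qs = 6·15 - 49 = 41.
Quantity traded falls to 41. At q = 41 the demand price is (167 - 41)/3 = 42 and the supply price is (49 + 41)/6 = 15.
Deadweight loss = ½ · (42 - 15) · (95 - 41) = ½ · 27 · 54 = 729.

729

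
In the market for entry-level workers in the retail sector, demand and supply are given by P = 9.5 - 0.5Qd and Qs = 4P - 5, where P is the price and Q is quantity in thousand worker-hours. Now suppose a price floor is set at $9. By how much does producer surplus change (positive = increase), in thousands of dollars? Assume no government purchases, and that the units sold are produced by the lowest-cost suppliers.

Rearranging demand gives Qd = 19 - 2P. In a free market, 19 - 2P = 4P - 5 gives the equilibrium P* = 4, Q* = 11.
The floor of 9 is above the equilibrium price 4, so it binds.
At P = 9: Qd = 19 - 2·9 = 1 and Qs = 4·9 - 5 = 31.
Producer surplus without the control is ½ · (4 - 1.25) · 11 = 15.125.
With the floor, 1 units are sold at 9. The supply price at Q = 1 is 1.5, so PS = ½ · [(9 - 1.25) + (9 - 1.5)] · 1 = 7.625.
Change in producer surplus = 7.625 - 15.125 = -7.5.

-7.5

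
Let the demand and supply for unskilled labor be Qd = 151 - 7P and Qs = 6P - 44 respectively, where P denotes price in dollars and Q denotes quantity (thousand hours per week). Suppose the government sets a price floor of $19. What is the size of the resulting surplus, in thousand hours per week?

Setting quantity demanded equal to quantity supplied, 151 - 7P = 6P - 44, gives P* = 15 and Q* = 46.
The floor of 19 is above the equilibrium price 15, so it binds.
At P = 19: Qd = 151 - 7·19 = 18 and Qs = 6·19 - 44 = 70.
Surplus = Qs - Qd = 70 - 18 = 52.

52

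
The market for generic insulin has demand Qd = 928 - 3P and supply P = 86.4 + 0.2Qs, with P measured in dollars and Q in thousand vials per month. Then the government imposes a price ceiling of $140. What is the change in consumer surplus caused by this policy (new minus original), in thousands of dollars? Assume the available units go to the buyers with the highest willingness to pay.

Rearranging supply gives Qs = 5P - 432. Equilibrium: 928 - 3P = 5P - 432, so 1360 = 8P and P* = 170, Q* = 418.
Because the ceiling (140) lies below the market-clearing price, it is binding.
At P = 140: Qd = 928 - 3·140 = 508 and Qs = 5·140 - 432 = 268.
Consumer surplus without the control is ½ · (928/3 - 170) · 418 = 87362/3.
With the ceiling, 268 units are sold at 140 (assume they go to the highest-value buyers). The demand price at Q = 268 is 220, so CS = ½ · [(928/3 - 140) + (220 - 140)] · 268 = 100232/3.
Change in consumer surplus = 100232/3 - 87362/3 = 4290.

4290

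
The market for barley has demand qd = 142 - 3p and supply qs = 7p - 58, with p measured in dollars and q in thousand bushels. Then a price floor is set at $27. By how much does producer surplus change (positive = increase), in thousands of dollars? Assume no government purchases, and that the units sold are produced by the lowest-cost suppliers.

Setting quantity demanded equal to quantity supplied, 142 - 3p = 7p - 58, gives p* = 20 and q* = 82.
Since 27 > 20, the floor is binding.
At p = 27: qd = 142 - 3·27 = 61 and qs = 7·27 - 58 = 131.
Producer surplus without the control is ½ · (20 - 58/7) · 82 = 3362/7.
With the floor, 61 units are sold at 27. The supply price at q = 61 is 17, so PS = ½ · [(27 - 58/7) + (27 - 17)] · 61 = 12261/14.
Change in producer surplus = 12261/14 - 3362/7 = 395.5.

395.5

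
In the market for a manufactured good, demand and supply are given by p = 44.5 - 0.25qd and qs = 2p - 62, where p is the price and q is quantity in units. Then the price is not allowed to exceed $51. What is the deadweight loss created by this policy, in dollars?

Rearranging demand gives qd = 178 - 4p. Equilibrium: 178 - 4p = 2p - 62, so 240 = 6p and p* = 40, q* = 18.
The ceiling of 51 is above the equilibrium price 40, so it is not binding; the market clears at p* = 40, q* = 18.
Since the control does not bind, no trades are prevented and deadweight loss is zero.

0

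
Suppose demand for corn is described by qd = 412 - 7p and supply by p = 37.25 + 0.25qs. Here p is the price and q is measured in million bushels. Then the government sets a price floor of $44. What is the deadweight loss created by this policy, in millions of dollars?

Rearranging supply gives qs = 4p - 149. In a free market, 412 - 7p = 4p - 149 gives the equilibrium p* = 51, q* = 55.
The floor of 44 is below the equilibrium price 51, so it is not binding; the market clears at p* = 51, q* = 55.
Since the control does not bind, no trades are prevented and deadweight loss is zero.

0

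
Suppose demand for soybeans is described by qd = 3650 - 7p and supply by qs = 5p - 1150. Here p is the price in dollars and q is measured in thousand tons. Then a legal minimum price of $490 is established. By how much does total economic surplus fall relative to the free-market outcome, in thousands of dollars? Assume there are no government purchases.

Without the control the market clears where 3650 - 7p = 5p - 1150, i.e. p* = 400 and q* = 850.
Since 490 > 400, the floor is binding.
At p = 490: qd = 3650 - 7·490 = 220 and qs = 5·490 - 1150 = 1300.
Quantity traded falls to 220. At q = 220 the demand price is (3650 - 220)/7 = 490 and the supply price is (1150 + 220)/5 = 274.
Deadweight loss = ½ · (490 - 274) · (850 - 220) = ½ · 216 · 630 = 68040.

68040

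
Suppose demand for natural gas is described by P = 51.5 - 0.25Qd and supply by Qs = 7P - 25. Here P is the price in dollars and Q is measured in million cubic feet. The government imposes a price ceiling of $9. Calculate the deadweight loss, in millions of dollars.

1386

Rearranging demand gives Qd = 206 - 4P. Without the control the market clears where 206 - 4P = 7P - 25, i.e. P* = 21 and Q* = 122.
Because the ceiling (9) lies below the market-clearing price, it is binding.
At P = 9: Qd = 206 - 4·9 = 170 and Qs = 7·9 - 25 = 38.
Quantity traded falls to 38. At Q = 38 the demand price is (206 - 38)/4 = 42 and the supply price is (25 + 38)/7 = 9.
Deadweight loss = ½ · (42 - 9) · (122 - 38) = ½ · 33 · 84 = 1386.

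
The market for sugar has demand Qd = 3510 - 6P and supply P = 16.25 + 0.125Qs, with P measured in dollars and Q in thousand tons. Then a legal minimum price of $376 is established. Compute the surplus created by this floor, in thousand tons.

1624

Rearranging supply gives Qs = 8P - 130. Setting quantity demanded equal to quantity supplied, 3510 - 6P = 8P - 130, gives P* = 260 and Q* = 1950.
Because the floor (376) lies above the market-clearing price, it is binding.
At P = 376: Qd = 3510 - 6·376 = 1254 and Qs = 8·376 - 130 = 2878.
Surplus = Qs - Qd = 2878 - 1254 = 1624.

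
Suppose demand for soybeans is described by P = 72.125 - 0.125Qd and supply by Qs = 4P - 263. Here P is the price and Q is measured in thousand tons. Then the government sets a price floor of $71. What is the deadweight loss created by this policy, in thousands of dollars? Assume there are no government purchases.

Rearranging demand gives Qd = 577 - 8P. Equilibrium: 577 - 8P = 4P - 263, so 840 = 12P and P* = 70, Q* = 17.
The floor of 71 is above the equilibrium price 70, so it binds.
At P = 71: Qd = 577 - 8·71 = 9 and Qs = 4·71 - 263 = 21.
Quantity traded falls to 9. At Q = 9 the demand price is (577 - 9)/8 = 71 and the supply price is (263 + 9)/4 = 68.
Deadweight loss = ½ · (71 - 68) · (17 - 9) = ½ · 3 · 8 = 12.

12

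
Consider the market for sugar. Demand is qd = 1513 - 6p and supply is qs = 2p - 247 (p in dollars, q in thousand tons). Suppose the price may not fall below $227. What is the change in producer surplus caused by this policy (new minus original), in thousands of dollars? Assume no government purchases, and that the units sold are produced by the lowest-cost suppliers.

Equilibrium: 1513 - 6p = 2p - 247, so 1760 = 8p and p* = 220, q* = 193.
Since 227 > 220, the floor is binding.
At p = 227: qd = 1513 - 6·227 = 151 and qs = 2·227 - 247 = 207.
Producer surplus without the control is ½ · (220 - 123.5) · 193 = 9312.25.
With the floor, 151 units are sold at 227. The supply price at q = 151 is 199, so PS = ½ · [(227 - 123.5) + (227 - 199)] · 151 = 9928.25.
Change in producer surplus = 9928.25 - 9312.25 = 616.

616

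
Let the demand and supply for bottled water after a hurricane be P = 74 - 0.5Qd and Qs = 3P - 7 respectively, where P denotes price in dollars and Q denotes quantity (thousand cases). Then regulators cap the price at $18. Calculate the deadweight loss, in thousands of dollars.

Rearranging demand gives Qd = 148 - 2P. Equilibrium: 148 - 2P = 3P - 7, so 155 = 5P and P* = 31, Q* = 86.
Because the ceiling (18) lies below the market-clearing price, it is binding.
At P = 18: Qd = 148 - 2·18 = 112 and Qs = 3·18 - 7 = 47.
Quantity traded falls to 47. At Q = 47 the demand price is (148 - 47)/2 = 50.5 and the supply price is (7 + 47)/3 = 18.
Deadweight loss = ½ · (50.5 - 18) · (86 - 47) = ½ · 32.5 · 39 = 633.75.

633.75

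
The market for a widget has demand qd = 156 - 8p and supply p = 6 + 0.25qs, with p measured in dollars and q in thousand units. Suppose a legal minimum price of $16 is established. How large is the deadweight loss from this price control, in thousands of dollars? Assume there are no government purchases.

Rearranging supply gives qs = 4p - 24. In a free market, 156 - 8p = 4p - 24 gives the equilibrium p* = 15, q* = 36.
Since 16 > 15, the floor is binding.
At p = 16: qd = 156 - 8·16 = 28 and qs = 4·16 - 24 = 40.
Quantity traded falls to 28. At q = 28 the demand price is (156 - 28)/8 = 16 and the supply price is (24 + 28)/4 = 13.
Deadweight loss = ½ · (16 - 13) · (36 - 28) = ½ · 3 · 8 = 12.

12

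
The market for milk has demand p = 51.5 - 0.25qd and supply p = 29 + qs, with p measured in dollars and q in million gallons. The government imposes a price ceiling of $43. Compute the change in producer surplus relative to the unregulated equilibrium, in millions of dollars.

-64

Rearranging demand gives qd = 206 - 4p; rearranging supply gives qs = p - 29. Setting quantity demanded equal to quantity supplied, 206 - 4p = p - 29, gives p* = 47 and q* = 18.
The ceiling of 43 is below the equilibrium price 47, so it binds.
At p = 43: qd = 206 - 4·43 = 34 and qs = 43 - 29 = 14.
Producer surplus without the control is ½ · (47 - 29) · 18 = 162.
With the ceiling, producers sell 14 units at 43, so PS = ½ · (43 - 29) · 14 = 98.
Change in producer surplus = 98 - 162 = -64.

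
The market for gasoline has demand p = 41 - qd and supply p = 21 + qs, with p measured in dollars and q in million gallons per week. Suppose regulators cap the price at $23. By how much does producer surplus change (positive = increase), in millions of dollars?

-48

Rearranging demand gives qd = 41 - p; rearranging supply gives qs = p - 21. In a free market, 41 - p = p - 21 gives the equilibrium p* = 31, q* = 10.
Since 23 < 31, the ceiling is binding.
At p = 23: qd = 41 - 23 = 18 and qs = 23 - 21 = 2.
Producer surplus without the control is ½ · (31 - 21) · 10 = 50.
With the ceiling, producers sell 2 units at 23, so PS = ½ · (23 - 21) · 2 = 2.
Change in producer surplus = 2 - 50 = -48.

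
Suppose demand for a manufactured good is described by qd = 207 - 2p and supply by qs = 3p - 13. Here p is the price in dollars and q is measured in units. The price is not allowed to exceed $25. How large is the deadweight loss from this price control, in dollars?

In a free market, 207 - 2p = 3p - 13 gives the equilibrium p* = 44, q* = 119.
Because the ceiling (25) lies below the market-clearing price, it is binding.
At p = 25: qd = 207 - 2·25 = 157 and qs = 3·25 - 13 = 62.
Quantity traded falls to 62. At q = 62 the demand price is (207 - 62)/2 = 72.5 and the supply price is (13 + 62)/3 = 25.
Deadweight loss = ½ · (72.5 - 25) · (119 - 62) = ½ · 47.5 · 57 = 1353.75.

1353.75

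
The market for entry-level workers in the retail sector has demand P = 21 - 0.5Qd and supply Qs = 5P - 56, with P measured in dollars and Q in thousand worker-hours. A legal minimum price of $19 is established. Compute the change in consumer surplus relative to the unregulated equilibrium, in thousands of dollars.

-45

Rearranging demand gives Qd = 42 - 2P. Without the control the market clears where 42 - 2P = 5P - 56, i.e. P* = 14 and Q* = 14.
Since 19 > 14, the floor is binding.
At P = 19: Qd = 42 - 2·19 = 4 and Qs = 5·19 - 56 = 39.
Consumer surplus without the control is ½ · (21 - 14) · 14 = 49.
With the floor, consumers buy 4 units at 19, so CS = ½ · (21 - 19) · 4 = 4.
Change in consumer surplus = 4 - 49 = -45.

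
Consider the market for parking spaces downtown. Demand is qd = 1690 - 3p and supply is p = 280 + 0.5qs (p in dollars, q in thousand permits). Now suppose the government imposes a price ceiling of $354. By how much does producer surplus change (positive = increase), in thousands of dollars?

-23424

Rearranging supply gives qs = 2p - 560. Setting quantity demanded equal to quantity supplied, 1690 - 3p = 2p - 560, gives p* = 450 and q* = 340.
Because the ceiling (354) lies below the market-clearing price, it is binding.
At p = 354: qd = 1690 - 3·354 = 628 and qs = 2·354 - 560 = 148.
Producer surplus without the control is ½ · (450 - 280) · 340 = 28900.
With the ceiling, producers sell 148 units at 354, so PS = ½ · (354 - 280) · 148 = 5476.
Change in producer surplus = 5476 - 28900 = -23424.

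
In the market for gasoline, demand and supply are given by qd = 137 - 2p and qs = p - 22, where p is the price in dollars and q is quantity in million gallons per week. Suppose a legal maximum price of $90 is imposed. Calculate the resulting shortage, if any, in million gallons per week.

0

Setting quantity demanded equal to quantity supplied, 137 - 2p = p - 22, gives p* = 53 and q* = 31.
The ceiling of 90 is above the equilibrium price 53, so it is not binding; the market clears at p* = 53, q* = 31.
Since the control does not bind, there is no shortage.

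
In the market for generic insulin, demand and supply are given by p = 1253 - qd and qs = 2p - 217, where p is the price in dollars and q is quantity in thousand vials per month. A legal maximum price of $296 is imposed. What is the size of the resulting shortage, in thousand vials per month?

Rearranging demand gives qd = 1253 - p. Equilibrium: 1253 - p = 2p - 217, so 1470 = 3p and p* = 490, q* = 763.
Because the ceiling (296) lies below the market-clearing price, it is binding.
At p = 296: qd = 1253 - 296 = 957 and qs = 2·296 - 217 = 375.
Shortage = qd - qs = 957 - 375 = 582.

582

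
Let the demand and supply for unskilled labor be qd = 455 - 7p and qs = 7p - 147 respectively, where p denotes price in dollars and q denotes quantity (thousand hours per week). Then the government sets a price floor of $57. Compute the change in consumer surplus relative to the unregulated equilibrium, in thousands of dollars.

-1470

Setting quantity demanded equal to quantity supplied, 455 - 7p = 7p - 147, gives p* = 43 and q* = 154.
The floor of 57 is above the equilibrium price 43, so it binds.
At p = 57: qd = 455 - 7·57 = 56 and qs = 7·57 - 147 = 252.
Consumer surplus without the control is ½ · (65 - 43) · 154 = 1694.
With the floor, consumers buy 56 units at 57, so CS = ½ · (65 - 57) · 56 = 224.
Change in consumer surplus = 224 - 1694 = -1470.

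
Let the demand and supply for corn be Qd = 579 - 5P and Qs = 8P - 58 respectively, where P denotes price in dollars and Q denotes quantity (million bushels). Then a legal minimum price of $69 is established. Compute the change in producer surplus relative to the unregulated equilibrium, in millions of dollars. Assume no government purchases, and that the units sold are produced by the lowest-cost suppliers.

Setting quantity demanded equal to quantity supplied, 579 - 5P = 8P - 58, gives P* = 49 and Q* = 334.
Because the floor (69) lies above the market-clearing price, it is binding.
At P = 69: Qd = 579 - 5·69 = 234 and Qs = 8·69 - 58 = 494.
Producer surplus without the control is ½ · (49 - 7.25) · 334 = 6972.25.
With the floor, 234 units are sold at 69. The supply price at Q = 234 is 36.5, so PS = ½ · [(69 - 7.25) + (69 - 36.5)] · 234 = 11027.25.
Change in producer surplus = 11027.25 - 6972.25 = 4055.

4055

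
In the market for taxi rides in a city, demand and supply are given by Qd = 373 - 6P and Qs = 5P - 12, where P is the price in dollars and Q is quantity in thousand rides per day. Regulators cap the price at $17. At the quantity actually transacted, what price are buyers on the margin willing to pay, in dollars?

Equilibrium: 373 - 6P = 5P - 12, so 385 = 11P and P* = 35, Q* = 163.
The ceiling of 17 is below the equilibrium price 35, so it binds.
At P = 17: Qd = 373 - 6·17 = 271 and Qs = 5·17 - 12 = 73.
Only 73 units reach the market. On the demand curve, the marginal buyer's willingness to pay at Q = 73 is (373 - 73)/6 = 50.

50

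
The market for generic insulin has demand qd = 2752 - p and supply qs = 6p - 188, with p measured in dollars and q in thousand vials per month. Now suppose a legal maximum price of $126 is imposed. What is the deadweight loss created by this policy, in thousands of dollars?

1815156

Setting quantity demanded equal to quantity supplied, 2752 - p = 6p - 188, gives p* = 420 and q* = 2332.
Since 126 < 420, the ceiling is binding.
At p = 126: qd = 2752 - 126 = 2626 and qs = 6·126 - 188 = 568.
Quantity traded falls to 568. At q = 568 the demand price is 2752 - 568 = 2184 and the supply price is (188 + 568)/6 = 126.
Deadweight loss = ½ · (2184 - 126) · (2332 - 568) = ½ · 2058 · 1764 = 1815156.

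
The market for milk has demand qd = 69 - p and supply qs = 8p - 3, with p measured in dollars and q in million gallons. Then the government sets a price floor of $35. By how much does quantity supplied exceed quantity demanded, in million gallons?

Equilibrium: 69 - p = 8p - 3, so 72 = 9p and p* = 8, q* = 61.
The floor of 35 is above the equilibrium price 8, so it binds.
At p = 35: qd = 69 - 35 = 34 and qs = 8·35 - 3 = 277.
Surplus = qs - qd = 277 - 34 = 243.

243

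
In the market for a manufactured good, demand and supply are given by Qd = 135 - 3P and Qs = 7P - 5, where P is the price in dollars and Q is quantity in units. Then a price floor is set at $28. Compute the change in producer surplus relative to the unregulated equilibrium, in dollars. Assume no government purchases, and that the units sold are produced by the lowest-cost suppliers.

588

Equilibrium: 135 - 3P = 7P - 5, so 140 = 10P and P* = 14, Q* = 93.
The floor of 28 is above the equilibrium price 14, so it binds.
At P = 28: Qd = 135 - 3·28 = 51 and Qs = 7·28 - 5 = 191.
Producer surplus without the control is ½ · (14 - 5/7) · 93 = 8649/14.
With the floor, 51 units are sold at 28. The supply price at Q = 51 is 8, so PS = ½ · [(28 - 5/7) + (28 - 8)] · 51 = 16881/14.
Change in producer surplus = 16881/14 - 8649/14 = 588.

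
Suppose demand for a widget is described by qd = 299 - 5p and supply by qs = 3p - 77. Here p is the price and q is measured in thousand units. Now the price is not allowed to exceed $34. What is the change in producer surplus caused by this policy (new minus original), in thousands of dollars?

Without the control the market clears where 299 - 5p = 3p - 77, i.e. p* = 47 and q* = 64.
Because the ceiling (34) lies below the market-clearing price, it is binding.
At p = 34: qd = 299 - 5·34 = 129 and qs = 3·34 - 77 = 25.
Producer surplus without the control is ½ · (47 - 77/3) · 64 = 2048/3.
With the ceiling, producers sell 25 units at 34, so PS = ½ · (34 - 77/3) · 25 = 625/6.
Change in producer surplus = 625/6 - 2048/3 = -578.5.

-578.5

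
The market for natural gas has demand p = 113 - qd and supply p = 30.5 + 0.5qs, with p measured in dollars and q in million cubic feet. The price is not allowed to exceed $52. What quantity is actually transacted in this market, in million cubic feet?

Rearranging demand gives qd = 113 - p; rearranging supply gives qs = 2p - 61. In a free market, 113 - p = 2p - 61 gives the equilibrium p* = 58, q* = 55.
The ceiling of 52 is below the equilibrium price 58, so it binds.
At p = 52: qd = 113 - 52 = 61 and qs = 2·52 - 61 = 43.
The quantity actually transacted is the short side, supply: 43.

43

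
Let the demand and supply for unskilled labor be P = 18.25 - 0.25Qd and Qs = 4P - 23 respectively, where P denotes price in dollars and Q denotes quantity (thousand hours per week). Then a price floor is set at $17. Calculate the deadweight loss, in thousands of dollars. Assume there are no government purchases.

Rearranging demand gives Qd = 73 - 4P. Equilibrium: 73 - 4P = 4P - 23, so 96 = 8P and P* = 12, Q* = 25.
Since 17 > 12, the floor is binding.
At P = 17: Qd = 73 - 4·17 = 5 and Qs = 4·17 - 23 = 45.
Quantity traded falls to 5. At Q = 5 the demand price is (73 - 5)/4 = 17 and the supply price is (23 + 5)/4 = 7.
Deadweight loss = ½ · (17 - 7) · (25 - 5) = ½ · 10 · 20 = 100.

100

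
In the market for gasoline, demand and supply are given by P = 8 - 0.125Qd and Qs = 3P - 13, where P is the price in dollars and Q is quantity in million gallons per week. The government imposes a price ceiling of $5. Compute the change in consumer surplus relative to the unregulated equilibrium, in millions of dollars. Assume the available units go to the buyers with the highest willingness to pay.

1.75

Rearranging demand gives Qd = 64 - 8P. Without the control the market clears where 64 - 8P = 3P - 13, i.e. P* = 7 and Q* = 8.
Because the ceiling (5) lies below the market-clearing price, it is binding.
At P = 5: Qd = 64 - 8·5 = 24 and Qs = 3·5 - 13 = 2.
Consumer surplus without the control is ½ · (8 - 7) · 8 = 4.
With the ceiling, 2 units are sold at 5 (assume they go to the highest-value buyers). The demand price at Q = 2 is 7.75, so CS = ½ · [(8 - 5) + (7.75 - 5)] · 2 = 5.75.
Change in consumer surplus = 5.75 - 4 = 1.75.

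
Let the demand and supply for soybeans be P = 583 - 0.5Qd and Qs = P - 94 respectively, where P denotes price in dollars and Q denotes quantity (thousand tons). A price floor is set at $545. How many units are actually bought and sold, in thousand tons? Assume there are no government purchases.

Rearranging demand gives Qd = 1166 - 2P. In a free market, 1166 - 2P = P - 94 gives the equilibrium P* = 420, Q* = 326.
Because the floor (545) lies above the market-clearing price, it is binding.
At P = 545: Qd = 1166 - 2·545 = 76 and Qs = 545 - 94 = 451.
The quantity actually transacted is the short side, demand: 76.

76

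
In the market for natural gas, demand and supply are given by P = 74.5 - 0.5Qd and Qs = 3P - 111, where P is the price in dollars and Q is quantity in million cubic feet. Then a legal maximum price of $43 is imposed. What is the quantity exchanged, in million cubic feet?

18

Rearranging demand gives Qd = 149 - 2P. Setting quantity demanded equal to quantity supplied, 149 - 2P = 3P - 111, gives P* = 52 and Q* = 45.
Because the ceiling (43) lies below the market-clearing price, it is binding.
At P = 43: Qd = 149 - 2·43 = 63 and Qs = 3·43 - 111 = 18.
The quantity actually transacted is the short side, supply: 18.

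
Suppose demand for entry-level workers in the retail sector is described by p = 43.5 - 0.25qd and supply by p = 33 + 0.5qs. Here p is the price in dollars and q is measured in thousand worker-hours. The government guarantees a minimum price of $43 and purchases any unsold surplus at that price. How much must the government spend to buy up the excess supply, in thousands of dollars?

Rearranging demand gives qd = 174 - 4p; rearranging supply gives qs = 2p - 66. Equilibrium: 174 - 4p = 2p - 66, so 240 = 6p and p* = 40, q* = 14.
Since 43 > 40, the floor is binding.
At p = 43: qd = 174 - 4·43 = 2 and qs = 2·43 - 66 = 20.
Surplus = qs - qd = 18.
Government expenditure = surplus × support price = 18 × 43 = 774.

774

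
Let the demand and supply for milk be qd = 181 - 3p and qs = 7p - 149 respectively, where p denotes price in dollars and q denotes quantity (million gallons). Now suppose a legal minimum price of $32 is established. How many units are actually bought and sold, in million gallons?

Equilibrium: 181 - 3p = 7p - 149, so 330 = 10p and p* = 33, q* = 82.
Since 32 is below p* = 33, the floor does not bind and the free-market outcome prevails.

82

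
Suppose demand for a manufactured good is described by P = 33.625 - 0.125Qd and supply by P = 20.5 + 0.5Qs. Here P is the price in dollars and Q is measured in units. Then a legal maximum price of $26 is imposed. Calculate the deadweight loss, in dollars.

Rearranging demand gives Qd = 269 - 8P; rearranging supply gives Qs = 2P - 41. Without the control the market clears where 269 - 8P = 2P - 41, i.e. P* = 31 and Q* = 21.
The ceiling of 26 is below the equilibrium price 31, so it binds.
At P = 26: Qd = 269 - 8·26 = 61 and Qs = 2·26 - 41 = 11.
Quantity traded falls to 11. At Q = 11 the demand price is (269 - 11)/8 = 32.25 and the supply price is (41 + 11)/2 = 26.
Deadweight loss = ½ · (32.25 - 26) · (21 - 11) = ½ · 6.25 · 10 = 31.25.

31.25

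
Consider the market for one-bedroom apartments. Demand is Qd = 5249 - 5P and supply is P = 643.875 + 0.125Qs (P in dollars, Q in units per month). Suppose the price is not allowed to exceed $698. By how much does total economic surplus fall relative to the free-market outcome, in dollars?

108201.6

Rearranging supply gives Qs = 8P - 5151. Setting quantity demanded equal to quantity supplied, 5249 - 5P = 8P - 5151, gives P* = 800 and Q* = 1249.
Because the ceiling (698) lies below the market-clearing price, it is binding.
At P = 698: Qd = 5249 - 5·698 = 1759 and Qs = 8·698 - 5151 = 433.
Quantity traded falls to 433. At Q = 433 the demand price is (5249 - 433)/5 = 963.2 and the supply price is (5151 + 433)/8 = 698.
Deadweight loss = ½ · (963.2 - 698) · (1249 - 433) = ½ · 265.2 · 816 = 108201.6.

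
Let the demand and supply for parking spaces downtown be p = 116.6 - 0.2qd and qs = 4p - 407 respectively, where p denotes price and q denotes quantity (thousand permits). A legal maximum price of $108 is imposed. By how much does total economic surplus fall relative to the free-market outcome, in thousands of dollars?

Rearranging demand gives qd = 583 - 5p. Equilibrium: 583 - 5p = 4p - 407, so 990 = 9p and p* = 110, q* = 33.
Since 108 < 110, the ceiling is binding.
At p = 108: qd = 583 - 5·108 = 43 and qs = 4·108 - 407 = 25.
Quantity traded falls to 25. At q = 25 the demand price is (583 - 25)/5 = 111.6 and the supply price is (407 + 25)/4 = 108.
Deadweight loss = ½ · (111.6 - 108) · (33 - 25) = ½ · 3.6 · 8 = 14.4.

14.4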